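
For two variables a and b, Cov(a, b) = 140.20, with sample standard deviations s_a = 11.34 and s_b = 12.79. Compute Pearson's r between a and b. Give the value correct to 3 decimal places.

r = Cov(a,b) / (s_a · s_b) = 140.20 / (11.34 × 12.79)
  = 140.20 / 145.0386 ≈ 0.967

0.967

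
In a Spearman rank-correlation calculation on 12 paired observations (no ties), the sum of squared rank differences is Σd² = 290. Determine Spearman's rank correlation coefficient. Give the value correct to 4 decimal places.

ρ = 1 − 6Σd² / [n(n²−1)] = 1 − 6×290 / (12×143)
  = 1 − 1740/1716 = 1 − 1.01399 ≈ -0.0140

-0.0140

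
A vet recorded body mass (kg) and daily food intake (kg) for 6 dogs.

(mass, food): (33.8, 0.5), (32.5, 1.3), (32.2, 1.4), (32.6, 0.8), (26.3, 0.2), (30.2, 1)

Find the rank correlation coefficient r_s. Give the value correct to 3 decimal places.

Rank mass: 6, 4, 3, 5, 1, 2
Rank food: 2, 5, 6, 3, 1, 4
d = rank(mass) − rank(food): 4, -1, -3, 2, 0, -2; Σd² = 34
ρ = 1 − 6Σd² / [n(n²−1)] = 1 − 6×34 / (6×35) = 1 − 204/210 ≈ 0.029

0.029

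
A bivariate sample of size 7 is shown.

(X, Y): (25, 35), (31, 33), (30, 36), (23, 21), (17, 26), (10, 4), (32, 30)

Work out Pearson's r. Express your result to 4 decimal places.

0.8475

n = 7, ΣX = 168, ΣY = 185, ΣX² = 4428, ΣY² = 5643, ΣXY = 4903
nΣXY − ΣXΣY = 34321 − 31080 = 3241
nΣX² − (ΣX)² = 30996 − 28224 = 2772; nΣY² − (ΣY)² = 39501 − 34225 = 5276
r = 3241 / √(2772 × 5276) = 3241 / 3824.2740 ≈ 0.8475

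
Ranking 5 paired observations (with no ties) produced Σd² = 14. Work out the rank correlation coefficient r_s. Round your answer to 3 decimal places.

ρ = 1 − 6Σd² / [n(n²−1)] = 1 − 6×14 / (5×24)
  = 1 − 84/120 = 1 − 0.7000 ≈ 0.300

0.300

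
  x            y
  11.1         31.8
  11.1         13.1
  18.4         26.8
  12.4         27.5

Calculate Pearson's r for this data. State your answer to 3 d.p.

0.214

n = 4, Σx = 53, Σy = 99.2, Σx² = 738.74, Σy² = 2657.34, Σxy = 1332.51
nΣxy − ΣxΣy = 5330.04 − 5257.6 = 72.44
nΣx² − (Σx)² = 2954.96 − 2809 = 145.96; nΣy² − (Σy)² = 10629.36 − 9840.64 = 788.72
r = 72.44 / √(145.96 × 788.72) = 72.44 / 339.2957 ≈ 0.214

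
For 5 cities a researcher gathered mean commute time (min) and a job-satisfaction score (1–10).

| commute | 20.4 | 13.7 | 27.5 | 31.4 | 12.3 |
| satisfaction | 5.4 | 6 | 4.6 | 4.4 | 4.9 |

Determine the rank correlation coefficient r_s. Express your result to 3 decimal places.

Rank commute: 3, 2, 4, 5, 1
Rank satisfaction: 4, 5, 2, 1, 3
d = rank(commute) − rank(satisfaction): -1, -3, 2, 4, -2; Σd² = 34
ρ = 1 − 6Σd² / [n(n²−1)] = 1 − 6×34 / (5×24) = 1 − 204/120 ≈ -0.700

-0.700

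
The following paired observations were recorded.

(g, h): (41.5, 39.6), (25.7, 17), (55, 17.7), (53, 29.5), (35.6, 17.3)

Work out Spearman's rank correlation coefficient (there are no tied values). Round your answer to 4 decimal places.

0.6000

Rank g: 3, 1, 5, 4, 2
Rank h: 5, 1, 3, 4, 2
d = rank(g) − rank(h): -2, 0, 2, 0, 0; Σd² = 8
ρ = 1 − 6Σd² / [n(n²−1)] = 1 − 6×8 / (5×24) = 1 − 48/120 ≈ 0.6000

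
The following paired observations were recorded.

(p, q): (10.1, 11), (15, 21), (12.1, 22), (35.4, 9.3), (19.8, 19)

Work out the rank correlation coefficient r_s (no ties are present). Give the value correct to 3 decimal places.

Rank p: 1, 3, 2, 5, 4
Rank q: 2, 4, 5, 1, 3
d = rank(p) − rank(q): -1, -1, -3, 4, 1; Σd² = 28
ρ = 1 − 6Σd² / [n(n²−1)] = 1 − 6×28 / (5×24) = 1 − 168/120 ≈ -0.400

-0.400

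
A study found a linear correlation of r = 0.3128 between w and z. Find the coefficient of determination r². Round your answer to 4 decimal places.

0.0978

r² = (0.3128)² = 0.0978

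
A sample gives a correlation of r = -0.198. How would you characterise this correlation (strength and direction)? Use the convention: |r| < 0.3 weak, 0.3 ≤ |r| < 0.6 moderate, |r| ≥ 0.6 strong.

weak negative

r = -0.198 < 0 so the relationship is negative.
|r| = 0.198, which falls in the weak range.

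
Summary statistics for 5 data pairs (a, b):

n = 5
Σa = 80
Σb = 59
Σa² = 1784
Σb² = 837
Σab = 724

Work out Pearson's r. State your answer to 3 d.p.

-0.826

r = (nΣab − ΣaΣb) / √[(nΣa² − (Σa)²)(nΣb² − (Σb)²)]
Numerator: 5×724 − 80×59 = -1100
Denominator: √[(8920 − 6400)(4185 − 3481)] = √[2520 × 704] = 1331.9459
r = -1100 / 1331.9459 ≈ -0.826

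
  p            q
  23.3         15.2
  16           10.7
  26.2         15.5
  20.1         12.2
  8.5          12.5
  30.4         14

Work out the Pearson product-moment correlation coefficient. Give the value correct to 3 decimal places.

0.638

n = 6, Σp = 124.5, Σq = 80.1, Σp² = 2885.75, Σq² = 1086.87, Σpq = 1708.53
nΣpq − ΣpΣq = 10251.18 − 9972.45 = 278.73
nΣp² − (Σp)² = 17314.5 − 15500.25 = 1814.25; nΣq² − (Σq)² = 6521.22 − 6416.01 = 105.21
r = 278.73 / √(1814.25 × 105.21) = 278.73 / 436.8950 ≈ 0.638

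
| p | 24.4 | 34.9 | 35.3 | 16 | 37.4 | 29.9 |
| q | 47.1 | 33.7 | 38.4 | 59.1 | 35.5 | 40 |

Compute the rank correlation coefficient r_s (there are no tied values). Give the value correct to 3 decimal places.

Rank p: 2, 4, 5, 1, 6, 3
Rank q: 5, 1, 3, 6, 2, 4
d = rank(p) − rank(q): -3, 3, 2, -5, 4, -1; Σd² = 64
ρ = 1 − 6Σd² / [n(n²−1)] = 1 − 6×64 / (6×35) = 1 − 384/210 ≈ -0.829

-0.829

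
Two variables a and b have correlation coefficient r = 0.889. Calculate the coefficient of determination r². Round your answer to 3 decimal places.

r² = (0.889)² = 0.790

0.790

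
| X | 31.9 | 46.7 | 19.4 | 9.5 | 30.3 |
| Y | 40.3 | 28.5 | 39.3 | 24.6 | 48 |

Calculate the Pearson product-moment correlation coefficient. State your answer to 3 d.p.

n = 5, ΣX = 137.8, ΣY = 180.7, ΣX² = 4583.2, ΣY² = 6889.99, ΣXY = 5067.04
nΣXY − ΣXΣY = 25335.2 − 24900.46 = 434.74
nΣX² − (ΣX)² = 22916 − 18988.84 = 3927.16; nΣY² − (ΣY)² = 34449.95 − 32652.49 = 1797.46
r = 434.74 / √(3927.16 × 1797.46) = 434.74 / 2656.8615 ≈ 0.164

0.164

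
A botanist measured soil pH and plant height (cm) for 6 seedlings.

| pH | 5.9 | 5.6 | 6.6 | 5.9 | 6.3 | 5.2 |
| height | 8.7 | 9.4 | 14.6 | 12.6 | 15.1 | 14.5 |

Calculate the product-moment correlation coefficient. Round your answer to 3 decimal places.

n = 6, Σx = 35.5, Σy = 74.9, Σx² = 211.27, Σy² = 974.23, Σxy = 445.2
nΣxy − ΣxΣy = 2671.2 − 2658.95 = 12.25
nΣx² − (Σx)² = 1267.62 − 1260.25 = 7.37; nΣy² − (Σy)² = 5845.38 − 5610.01 = 235.37
r = 12.25 / √(7.37 × 235.37) = 12.25 / 41.6495 ≈ 0.294

0.294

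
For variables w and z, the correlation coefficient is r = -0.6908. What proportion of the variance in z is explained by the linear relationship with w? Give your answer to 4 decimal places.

r² = (-0.6908)² = 0.4772

0.4772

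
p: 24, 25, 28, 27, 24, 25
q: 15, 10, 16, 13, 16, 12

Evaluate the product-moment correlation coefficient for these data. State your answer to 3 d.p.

n = 6, Σp = 153, Σq = 82, Σp² = 3915, Σq² = 1150, Σpq = 2093
nΣpq − ΣpΣq = 12558 − 12546 = 12
nΣp² − (Σp)² = 23490 − 23409 = 81; nΣq² − (Σq)² = 6900 − 6724 = 176
r = 12 / √(81 × 176) = 12 / 119.3985 ≈ 0.101

0.101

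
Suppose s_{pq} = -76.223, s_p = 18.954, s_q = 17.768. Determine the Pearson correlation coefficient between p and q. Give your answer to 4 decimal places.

r = Cov(p,q) / (s_p · s_q) = -76.223 / (18.954 × 17.768)
  = -76.223 / 336.7747 ≈ -0.2263

-0.2263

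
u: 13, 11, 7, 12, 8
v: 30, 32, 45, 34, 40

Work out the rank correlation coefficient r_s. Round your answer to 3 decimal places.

Rank u: 5, 3, 1, 4, 2
Rank v: 1, 2, 5, 3, 4
d = rank(u) − rank(v): 4, 1, -4, 1, -2; Σd² = 38
ρ = 1 − 6Σd² / [n(n²−1)] = 1 − 6×38 / (5×24) = 1 − 228/120 ≈ -0.900

-0.900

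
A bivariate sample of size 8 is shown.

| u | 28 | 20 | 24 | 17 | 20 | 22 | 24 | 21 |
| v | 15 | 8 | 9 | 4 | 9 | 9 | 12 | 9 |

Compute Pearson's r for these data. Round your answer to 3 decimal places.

n = 8, Σu = 176, Σv = 75, Σu² = 3950, Σv² = 773, Σuv = 1719
nΣuv − ΣuΣv = 13752 − 13200 = 552
nΣu² − (Σu)² = 31600 − 30976 = 624; nΣv² − (Σv)² = 6184 − 5625 = 559
r = 552 / √(624 × 559) = 552 / 590.6065 ≈ 0.935

0.935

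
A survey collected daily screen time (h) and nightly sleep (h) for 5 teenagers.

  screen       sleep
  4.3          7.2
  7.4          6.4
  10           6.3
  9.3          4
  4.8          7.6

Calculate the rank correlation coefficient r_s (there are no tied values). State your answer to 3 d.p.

-0.800

Rank screen: 1, 3, 5, 4, 2
Rank sleep: 4, 3, 2, 1, 5
d = rank(screen) − rank(sleep): -3, 0, 3, 3, -3; Σd² = 36
ρ = 1 − 6Σd² / [n(n²−1)] = 1 − 6×36 / (5×24) = 1 − 216/120 ≈ -0.800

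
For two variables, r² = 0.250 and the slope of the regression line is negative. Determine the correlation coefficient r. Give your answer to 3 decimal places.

-0.500

|r| = √0.250 = 0.500
The association is negative, so r = −0.500.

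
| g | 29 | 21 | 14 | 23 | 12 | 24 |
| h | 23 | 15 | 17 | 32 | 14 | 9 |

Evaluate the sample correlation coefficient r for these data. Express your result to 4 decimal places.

n = 6, Σg = 123, Σh = 110, Σg² = 2727, Σh² = 2344, Σgh = 2340
nΣgh − ΣgΣh = 14040 − 13530 = 510
nΣg² − (Σg)² = 16362 − 15129 = 1233; nΣh² − (Σh)² = 14064 − 12100 = 1964
r = 510 / √(1233 × 1964) = 510 / 1556.1529 ≈ 0.3277

0.3277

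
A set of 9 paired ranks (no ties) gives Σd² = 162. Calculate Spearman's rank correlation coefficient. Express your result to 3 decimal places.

-0.350

ρ = 1 − 6Σd² / [n(n²−1)] = 1 − 6×162 / (9×80)
  = 1 − 972/720 = 1 − 1.3500 ≈ -0.350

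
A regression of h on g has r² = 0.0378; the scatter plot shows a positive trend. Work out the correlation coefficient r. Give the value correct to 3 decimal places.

|r| = √0.0378 = 0.194
The association is positive, so r = 0.194.

0.194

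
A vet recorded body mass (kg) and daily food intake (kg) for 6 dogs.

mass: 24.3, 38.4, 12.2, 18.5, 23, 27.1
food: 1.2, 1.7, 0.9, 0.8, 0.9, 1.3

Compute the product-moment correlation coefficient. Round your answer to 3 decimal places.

n = 6, Σx = 143.5, Σy = 6.8, Σx² = 3819.55, Σy² = 8.28, Σxy = 176.15
nΣxy − ΣxΣy = 1056.9 − 975.8 = 81.1
nΣx² − (Σx)² = 22917.3 − 20592.25 = 2325.05; nΣy² − (Σy)² = 49.68 − 46.24 = 3.44
r = 81.1 / √(2325.05 × 3.44) = 81.1 / 89.4325 ≈ 0.907

0.907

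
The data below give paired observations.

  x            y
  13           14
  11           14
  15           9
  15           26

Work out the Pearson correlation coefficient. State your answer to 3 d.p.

n = 4, Σx = 54, Σy = 63, Σx² = 740, Σy² = 1149, Σxy = 861
nΣxy − ΣxΣy = 3444 − 3402 = 42
nΣx² − (Σx)² = 2960 − 2916 = 44; nΣy² − (Σy)² = 4596 − 3969 = 627
r = 42 / √(44 × 627) = 42 / 166.0964 ≈ 0.253

0.253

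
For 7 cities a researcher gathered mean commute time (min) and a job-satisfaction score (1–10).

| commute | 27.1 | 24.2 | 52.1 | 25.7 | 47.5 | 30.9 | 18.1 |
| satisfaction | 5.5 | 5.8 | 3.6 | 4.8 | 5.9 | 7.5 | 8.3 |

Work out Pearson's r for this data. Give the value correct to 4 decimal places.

n = 7, Σx = 225.6, Σy = 41.4, Σx² = 8233.62, Σy² = 259.84, Σxy = 1262.56
nΣxy − ΣxΣy = 8837.92 − 9339.84 = -501.92
nΣx² − (Σx)² = 57635.34 − 50895.36 = 6739.98; nΣy² − (Σy)² = 1818.88 − 1713.96 = 104.92
r = -501.92 / √(6739.98 × 104.92) = -501.92 / 840.9273 ≈ -0.5969

-0.5969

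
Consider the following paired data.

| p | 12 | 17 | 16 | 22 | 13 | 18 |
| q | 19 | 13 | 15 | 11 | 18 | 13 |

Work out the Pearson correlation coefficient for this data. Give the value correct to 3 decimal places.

n = 6, Σp = 98, Σq = 89, Σp² = 1666, Σq² = 1369, Σpq = 1399
nΣpq − ΣpΣq = 8394 − 8722 = -328
nΣp² − (Σp)² = 9996 − 9604 = 392; nΣq² − (Σq)² = 8214 − 7921 = 293
r = -328 / √(392 × 293) = -328 / 338.9041 ≈ -0.968

-0.968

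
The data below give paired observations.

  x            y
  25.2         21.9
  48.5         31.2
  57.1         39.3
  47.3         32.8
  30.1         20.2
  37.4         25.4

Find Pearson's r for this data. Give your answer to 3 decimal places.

0.968

n = 6, Σx = 245.6, Σy = 170.8, Σx² = 10789.76, Σy² = 5126.58, Σxy = 7418.53
nΣxy − ΣxΣy = 44511.18 − 41948.48 = 2562.7
nΣx² − (Σx)² = 64738.56 − 60319.36 = 4419.2; nΣy² − (Σy)² = 30759.48 − 29172.64 = 1586.84
r = 2562.7 / √(4419.2 × 1586.84) = 2562.7 / 2648.1245 ≈ 0.968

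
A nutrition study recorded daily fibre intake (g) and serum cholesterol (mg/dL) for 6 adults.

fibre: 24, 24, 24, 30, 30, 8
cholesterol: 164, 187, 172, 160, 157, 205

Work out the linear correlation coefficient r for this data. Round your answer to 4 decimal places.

-0.9111

n = 6, Σx = 140, Σy = 1045, Σx² = 3592, Σy² = 183723, Σxy = 23702
nΣxy − ΣxΣy = 142212 − 146300 = -4088
nΣx² − (Σx)² = 21552 − 19600 = 1952; nΣy² − (Σy)² = 1102338 − 1092025 = 10313
r = -4088 / √(1952 × 10313) = -4088 / 4486.7556 ≈ -0.9111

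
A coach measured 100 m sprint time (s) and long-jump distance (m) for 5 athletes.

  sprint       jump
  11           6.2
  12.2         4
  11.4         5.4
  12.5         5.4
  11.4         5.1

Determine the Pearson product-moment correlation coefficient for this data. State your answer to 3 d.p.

n = 5, Σx = 58.5, Σy = 26.1, Σx² = 686.01, Σy² = 138.77, Σxy = 304.2
nΣxy − ΣxΣy = 1521 − 1526.85 = -5.85
nΣx² − (Σx)² = 3430.05 − 3422.25 = 7.8; nΣy² − (Σy)² = 693.85 − 681.21 = 12.64
r = -5.85 / √(7.8 × 12.64) = -5.85 / 9.9294 ≈ -0.589

-0.589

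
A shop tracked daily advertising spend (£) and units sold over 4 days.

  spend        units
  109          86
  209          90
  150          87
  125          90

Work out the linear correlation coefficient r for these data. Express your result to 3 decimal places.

n = 4, Σx = 593, Σy = 353, Σx² = 93687, Σy² = 31165, Σxy = 52484
nΣxy − ΣxΣy = 209936 − 209329 = 607
nΣx² − (Σx)² = 374748 − 351649 = 23099; nΣy² − (Σy)² = 124660 − 124609 = 51
r = 607 / √(23099 × 51) = 607 / 1085.3797 ≈ 0.559

0.559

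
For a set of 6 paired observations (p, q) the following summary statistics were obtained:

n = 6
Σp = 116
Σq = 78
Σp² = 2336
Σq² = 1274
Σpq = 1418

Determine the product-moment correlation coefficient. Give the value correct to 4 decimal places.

-0.5777

r = (nΣpq − ΣpΣq) / √[(nΣp² − (Σp)²)(nΣq² − (Σq)²)]
Numerator: 6×1418 − 116×78 = -540
Denominator: √[(14016 − 13456)(7644 − 6084)] = √[560 × 1560] = 934.6657
r = -540 / 934.6657 ≈ -0.5777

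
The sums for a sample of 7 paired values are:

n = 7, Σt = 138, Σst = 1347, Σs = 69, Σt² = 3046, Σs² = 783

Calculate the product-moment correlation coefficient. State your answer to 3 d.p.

-0.073

r = (nΣst − ΣsΣt) / √[(nΣs² − (Σs)²)(nΣt² − (Σt)²)]
Numerator: 7×1347 − 69×138 = -93
Denominator: √[(5481 − 4761)(21322 − 19044)] = √[720 × 2278] = 1280.6873
r = -93 / 1280.6873 ≈ -0.073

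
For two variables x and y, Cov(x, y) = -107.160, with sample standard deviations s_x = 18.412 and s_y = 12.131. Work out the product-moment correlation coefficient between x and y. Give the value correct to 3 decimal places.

r = Cov(x,y) / (s_x · s_y) = -107.160 / (18.412 × 12.131)
  = -107.160 / 223.3560 ≈ -0.480

-0.480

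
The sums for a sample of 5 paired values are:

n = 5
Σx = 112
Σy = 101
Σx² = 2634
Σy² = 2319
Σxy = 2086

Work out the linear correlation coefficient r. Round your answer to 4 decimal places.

-0.9442

r = (nΣxy − ΣxΣy) / √[(nΣx² − (Σx)²)(nΣy² − (Σy)²)]
Numerator: 5×2086 − 112×101 = -882
Denominator: √[(13170 − 12544)(11595 − 10201)] = √[626 × 1394] = 934.1542
r = -882 / 934.1542 ≈ -0.9442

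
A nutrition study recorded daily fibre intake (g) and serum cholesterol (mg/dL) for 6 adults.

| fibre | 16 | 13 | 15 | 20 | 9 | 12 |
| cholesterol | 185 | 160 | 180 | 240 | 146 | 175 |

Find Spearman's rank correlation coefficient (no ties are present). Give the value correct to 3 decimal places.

0.943

Rank fibre: 5, 3, 4, 6, 1, 2
Rank cholesterol: 5, 2, 4, 6, 1, 3
d = rank(fibre) − rank(cholesterol): 0, 1, 0, 0, 0, -1; Σd² = 2
ρ = 1 − 6Σd² / [n(n²−1)] = 1 − 6×2 / (6×35) = 1 − 12/210 ≈ 0.943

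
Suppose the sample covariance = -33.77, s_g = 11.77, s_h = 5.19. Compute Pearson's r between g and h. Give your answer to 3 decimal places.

-0.553

r = Cov(g,h) / (s_g · s_h) = -33.77 / (11.77 × 5.19)
  = -33.77 / 61.0863 ≈ -0.553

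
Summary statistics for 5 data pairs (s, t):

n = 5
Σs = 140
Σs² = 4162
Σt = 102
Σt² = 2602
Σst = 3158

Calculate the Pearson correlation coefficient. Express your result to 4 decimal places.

0.8503

r = (nΣst − ΣsΣt) / √[(nΣs² − (Σs)²)(nΣt² − (Σt)²)]
Numerator: 5×3158 − 140×102 = 1510
Denominator: √[(20810 − 19600)(13010 − 10404)] = √[1210 × 2606] = 1775.7421
r = 1510 / 1775.7421 ≈ 0.8503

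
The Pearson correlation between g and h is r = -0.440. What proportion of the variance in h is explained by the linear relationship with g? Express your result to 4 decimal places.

r² = (-0.440)² = 0.1936

0.1936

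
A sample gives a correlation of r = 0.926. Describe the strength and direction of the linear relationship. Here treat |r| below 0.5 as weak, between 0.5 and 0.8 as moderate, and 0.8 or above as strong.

r = 0.926 > 0 so the relationship is positive.
|r| = 0.926, which falls in the strong range.

strong positive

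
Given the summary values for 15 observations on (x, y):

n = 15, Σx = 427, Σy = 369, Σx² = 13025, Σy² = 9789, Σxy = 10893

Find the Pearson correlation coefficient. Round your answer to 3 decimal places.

0.494

r = (nΣxy − ΣxΣy) / √[(nΣx² − (Σx)²)(nΣy² − (Σy)²)]
Numerator: 15×10893 − 427×369 = 5832
Denominator: √[(195375 − 182329)(146835 − 136161)] = √[13046 × 10674] = 11800.5510
r = 5832 / 11800.5510 ≈ 0.494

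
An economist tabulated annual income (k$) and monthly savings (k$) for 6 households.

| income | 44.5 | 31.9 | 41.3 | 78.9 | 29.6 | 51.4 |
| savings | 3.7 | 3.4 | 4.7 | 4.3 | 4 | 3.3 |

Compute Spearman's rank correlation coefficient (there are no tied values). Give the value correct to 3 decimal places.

Rank income: 4, 2, 3, 6, 1, 5
Rank savings: 3, 2, 6, 5, 4, 1
d = rank(income) − rank(savings): 1, 0, -3, 1, -3, 4; Σd² = 36
ρ = 1 − 6Σd² / [n(n²−1)] = 1 − 6×36 / (6×35) = 1 − 216/210 ≈ -0.029

-0.029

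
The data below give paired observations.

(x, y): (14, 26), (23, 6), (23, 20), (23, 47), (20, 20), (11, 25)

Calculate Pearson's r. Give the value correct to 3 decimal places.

-0.051

n = 6, Σx = 114, Σy = 144, Σx² = 2304, Σy² = 4346, Σxy = 2718
nΣxy − ΣxΣy = 16308 − 16416 = -108
nΣx² − (Σx)² = 13824 − 12996 = 828; nΣy² − (Σy)² = 26076 − 20736 = 5340
r = -108 / √(828 × 5340) = -108 / 2102.7411 ≈ -0.051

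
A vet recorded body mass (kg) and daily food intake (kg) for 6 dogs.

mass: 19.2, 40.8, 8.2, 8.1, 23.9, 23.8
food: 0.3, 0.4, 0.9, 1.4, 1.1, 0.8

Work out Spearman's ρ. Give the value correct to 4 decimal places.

-0.4286

Rank mass: 3, 6, 2, 1, 5, 4
Rank food: 1, 2, 4, 6, 5, 3
d = rank(mass) − rank(food): 2, 4, -2, -5, 0, 1; Σd² = 50
ρ = 1 − 6Σd² / [n(n²−1)] = 1 − 6×50 / (6×35) = 1 − 300/210 ≈ -0.4286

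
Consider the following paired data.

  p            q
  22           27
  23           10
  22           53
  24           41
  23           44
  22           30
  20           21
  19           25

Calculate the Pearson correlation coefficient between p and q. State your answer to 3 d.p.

n = 8, Σp = 175, Σq = 251, Σp² = 3847, Σq² = 9221, Σpq = 5541
nΣpq − ΣpΣq = 44328 − 43925 = 403
nΣp² − (Σp)² = 30776 − 30625 = 151; nΣq² − (Σq)² = 73768 − 63001 = 10767
r = 403 / √(151 × 10767) = 403 / 1275.0753 ≈ 0.316

0.316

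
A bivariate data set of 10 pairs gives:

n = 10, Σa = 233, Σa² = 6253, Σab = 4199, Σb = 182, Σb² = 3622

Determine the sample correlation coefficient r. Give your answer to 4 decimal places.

-0.0824

r = (nΣab − ΣaΣb) / √[(nΣa² − (Σa)²)(nΣb² − (Σb)²)]
Numerator: 10×4199 − 233×182 = -416
Denominator: √[(62530 − 54289)(36220 − 33124)] = √[8241 × 3096] = 5051.1519
r = -416 / 5051.1519 ≈ -0.0824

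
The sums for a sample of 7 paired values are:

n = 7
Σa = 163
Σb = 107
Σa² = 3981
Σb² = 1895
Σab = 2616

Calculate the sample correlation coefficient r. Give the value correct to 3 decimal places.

r = (nΣab − ΣaΣb) / √[(nΣa² − (Σa)²)(nΣb² − (Σb)²)]
Numerator: 7×2616 − 163×107 = 871
Denominator: √[(27867 − 26569)(13265 − 11449)] = √[1298 × 1816] = 1535.3071
r = 871 / 1535.3071 ≈ 0.567

0.567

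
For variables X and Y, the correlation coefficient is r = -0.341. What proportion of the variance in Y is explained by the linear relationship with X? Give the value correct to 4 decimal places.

0.1163

r² = (-0.341)² = 0.1163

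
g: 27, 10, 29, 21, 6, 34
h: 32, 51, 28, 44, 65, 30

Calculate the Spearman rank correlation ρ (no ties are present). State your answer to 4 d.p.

Rank g: 4, 2, 5, 3, 1, 6
Rank h: 3, 5, 1, 4, 6, 2
d = rank(g) − rank(h): 1, -3, 4, -1, -5, 4; Σd² = 68
ρ = 1 − 6Σd² / [n(n²−1)] = 1 − 6×68 / (6×35) = 1 − 408/210 ≈ -0.9429

-0.9429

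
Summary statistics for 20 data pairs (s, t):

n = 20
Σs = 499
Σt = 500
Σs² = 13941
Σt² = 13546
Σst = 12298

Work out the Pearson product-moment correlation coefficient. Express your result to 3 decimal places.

-0.142

r = (nΣst − ΣsΣt) / √[(nΣs² − (Σs)²)(nΣt² − (Σt)²)]
Numerator: 20×12298 − 499×500 = -3540
Denominator: √[(278820 − 249001)(270920 − 250000)] = √[29819 × 20920] = 24976.2583
r = -3540 / 24976.2583 ≈ -0.142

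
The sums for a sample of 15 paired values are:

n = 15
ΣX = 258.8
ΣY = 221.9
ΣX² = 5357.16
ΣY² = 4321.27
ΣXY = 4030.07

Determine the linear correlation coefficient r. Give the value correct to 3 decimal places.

0.209

r = (nΣXY − ΣXΣY) / √[(nΣX² − (ΣX)²)(nΣY² − (ΣY)²)]
Numerator: 15×4030.07 − 258.8×221.9 = 3023.33
Denominator: √[(80357.4 − 66977.44)(64819.05 − 49239.61)] = √[13379.96 × 15579.44] = 14437.8767
r = 3023.33 / 14437.8767 ≈ 0.209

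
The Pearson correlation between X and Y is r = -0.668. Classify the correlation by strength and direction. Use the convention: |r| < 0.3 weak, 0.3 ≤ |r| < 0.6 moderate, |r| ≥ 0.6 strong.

strong negative

r = -0.668 < 0 so the relationship is negative.
|r| = 0.668, which falls in the strong range.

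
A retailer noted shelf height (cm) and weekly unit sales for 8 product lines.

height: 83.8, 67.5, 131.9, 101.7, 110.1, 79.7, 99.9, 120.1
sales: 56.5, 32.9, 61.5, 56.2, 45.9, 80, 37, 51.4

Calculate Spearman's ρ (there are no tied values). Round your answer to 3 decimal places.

0.190

Rank height: 3, 1, 8, 5, 6, 2, 4, 7
Rank sales: 6, 1, 7, 5, 3, 8, 2, 4
d = rank(height) − rank(sales): -3, 0, 1, 0, 3, -6, 2, 3; Σd² = 68
ρ = 1 − 6Σd² / [n(n²−1)] = 1 − 6×68 / (8×63) = 1 − 408/504 ≈ 0.190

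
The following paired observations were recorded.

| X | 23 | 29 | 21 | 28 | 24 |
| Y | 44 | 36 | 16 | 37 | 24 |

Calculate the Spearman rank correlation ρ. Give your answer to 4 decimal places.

Rank X: 2, 5, 1, 4, 3
Rank Y: 5, 3, 1, 4, 2
d = rank(X) − rank(Y): -3, 2, 0, 0, 1; Σd² = 14
ρ = 1 − 6Σd² / [n(n²−1)] = 1 − 6×14 / (5×24) = 1 − 84/120 ≈ 0.3000

0.3000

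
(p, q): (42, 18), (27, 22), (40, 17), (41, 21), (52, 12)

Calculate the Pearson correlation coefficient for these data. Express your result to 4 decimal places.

-0.8628

n = 5, Σp = 202, Σq = 90, Σp² = 8478, Σq² = 1682, Σpq = 3515
nΣpq − ΣpΣq = 17575 − 18180 = -605
nΣp² − (Σp)² = 42390 − 40804 = 1586; nΣq² − (Σq)² = 8410 − 8100 = 310
r = -605 / √(1586 × 310) = -605 / 701.1847 ≈ -0.8628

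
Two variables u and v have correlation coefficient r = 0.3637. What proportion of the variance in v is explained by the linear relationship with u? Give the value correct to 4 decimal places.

r² = (0.3637)² = 0.1323

0.1323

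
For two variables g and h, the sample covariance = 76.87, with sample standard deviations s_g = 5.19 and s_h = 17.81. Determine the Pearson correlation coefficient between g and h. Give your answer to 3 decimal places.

0.832

r = Cov(g,h) / (s_g · s_h) = 76.87 / (5.19 × 17.81)
  = 76.87 / 92.4339 ≈ 0.832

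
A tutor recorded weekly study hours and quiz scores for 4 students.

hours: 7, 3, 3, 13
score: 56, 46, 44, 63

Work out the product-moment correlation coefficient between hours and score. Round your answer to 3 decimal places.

0.973

n = 4, Σx = 26, Σy = 209, Σx² = 236, Σy² = 11157, Σxy = 1481
nΣxy − ΣxΣy = 5924 − 5434 = 490
nΣx² − (Σx)² = 944 − 676 = 268; nΣy² − (Σy)² = 44628 − 43681 = 947
r = 490 / √(268 × 947) = 490 / 503.7817 ≈ 0.973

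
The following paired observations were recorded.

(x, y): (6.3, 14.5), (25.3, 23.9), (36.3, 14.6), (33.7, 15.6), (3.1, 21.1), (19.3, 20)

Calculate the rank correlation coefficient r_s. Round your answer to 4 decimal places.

-0.2000

Rank x: 2, 4, 6, 5, 1, 3
Rank y: 1, 6, 2, 3, 5, 4
d = rank(x) − rank(y): 1, -2, 4, 2, -4, -1; Σd² = 42
ρ = 1 − 6Σd² / [n(n²−1)] = 1 − 6×42 / (6×35) = 1 − 252/210 ≈ -0.2000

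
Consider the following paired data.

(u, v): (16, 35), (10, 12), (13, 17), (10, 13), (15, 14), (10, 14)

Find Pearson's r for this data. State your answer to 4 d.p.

n = 6, Σu = 74, Σv = 105, Σu² = 950, Σv² = 2219, Σuv = 1381
nΣuv − ΣuΣv = 8286 − 7770 = 516
nΣu² − (Σu)² = 5700 − 5476 = 224; nΣv² − (Σv)² = 13314 − 11025 = 2289
r = 516 / √(224 × 2289) = 516 / 716.0559 ≈ 0.7206

0.7206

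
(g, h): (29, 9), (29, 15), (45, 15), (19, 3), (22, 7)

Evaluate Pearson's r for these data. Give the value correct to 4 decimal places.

0.8139

n = 5, Σg = 144, Σh = 49, Σg² = 4552, Σh² = 589, Σgh = 1582
nΣgh − ΣgΣh = 7910 − 7056 = 854
nΣg² − (Σg)² = 22760 − 20736 = 2024; nΣh² − (Σh)² = 2945 − 2401 = 544
r = 854 / √(2024 × 544) = 854 / 1049.3122 ≈ 0.8139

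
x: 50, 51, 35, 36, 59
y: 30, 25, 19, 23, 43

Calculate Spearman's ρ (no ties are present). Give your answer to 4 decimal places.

0.9000

Rank x: 3, 4, 1, 2, 5
Rank y: 4, 3, 1, 2, 5
d = rank(x) − rank(y): -1, 1, 0, 0, 0; Σd² = 2
ρ = 1 − 6Σd² / [n(n²−1)] = 1 − 6×2 / (5×24) = 1 − 12/120 ≈ 0.9000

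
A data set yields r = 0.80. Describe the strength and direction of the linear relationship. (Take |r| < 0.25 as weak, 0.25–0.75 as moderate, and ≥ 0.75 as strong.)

strong positive

r = 0.80 > 0 so the relationship is positive.
|r| = 0.80, which falls in the strong range.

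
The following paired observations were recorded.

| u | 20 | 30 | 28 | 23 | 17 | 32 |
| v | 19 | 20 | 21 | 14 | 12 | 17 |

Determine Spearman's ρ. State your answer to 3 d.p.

Rank u: 2, 5, 4, 3, 1, 6
Rank v: 4, 5, 6, 2, 1, 3
d = rank(u) − rank(v): -2, 0, -2, 1, 0, 3; Σd² = 18
ρ = 1 − 6Σd² / [n(n²−1)] = 1 − 6×18 / (6×35) = 1 − 108/210 ≈ 0.486

0.486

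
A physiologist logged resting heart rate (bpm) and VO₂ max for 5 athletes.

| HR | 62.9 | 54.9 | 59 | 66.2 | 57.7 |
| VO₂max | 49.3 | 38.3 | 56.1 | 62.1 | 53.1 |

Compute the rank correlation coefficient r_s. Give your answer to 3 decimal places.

0.700

Rank HR: 4, 1, 3, 5, 2
Rank VO₂max: 2, 1, 4, 5, 3
d = rank(HR) − rank(VO₂max): 2, 0, -1, 0, -1; Σd² = 6
ρ = 1 − 6Σd² / [n(n²−1)] = 1 − 6×6 / (5×24) = 1 − 36/120 ≈ 0.700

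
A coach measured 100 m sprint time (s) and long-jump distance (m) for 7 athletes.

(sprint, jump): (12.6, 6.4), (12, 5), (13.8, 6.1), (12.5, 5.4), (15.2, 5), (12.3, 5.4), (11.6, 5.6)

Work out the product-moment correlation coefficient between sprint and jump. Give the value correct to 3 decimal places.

n = 7, Σx = 90, Σy = 38.9, Σx² = 1166.34, Σy² = 217.85, Σxy = 499.7
nΣxy − ΣxΣy = 3497.9 − 3501 = -3.1
nΣx² − (Σx)² = 8164.38 − 8100 = 64.38; nΣy² − (Σy)² = 1524.95 − 1513.21 = 11.74
r = -3.1 / √(64.38 × 11.74) = -3.1 / 27.4922 ≈ -0.113

-0.113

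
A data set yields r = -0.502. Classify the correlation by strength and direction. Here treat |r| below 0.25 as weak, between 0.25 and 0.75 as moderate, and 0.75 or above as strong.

moderate negative

r = -0.502 < 0 so the relationship is negative.
|r| = 0.502, which falls in the moderate range.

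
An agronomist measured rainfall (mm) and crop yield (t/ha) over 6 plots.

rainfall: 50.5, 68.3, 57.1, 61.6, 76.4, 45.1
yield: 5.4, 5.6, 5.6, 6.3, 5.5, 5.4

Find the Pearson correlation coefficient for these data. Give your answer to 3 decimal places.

0.226

n = 6, Σx = 359, Σy = 33.8, Σx² = 22141.08, Σy² = 190.98, Σxy = 2026.76
nΣxy − ΣxΣy = 12160.56 − 12134.2 = 26.36
nΣx² − (Σx)² = 132846.48 − 128881 = 3965.48; nΣy² − (Σy)² = 1145.88 − 1142.44 = 3.44
r = 26.36 / √(3965.48 × 3.44) = 26.36 / 116.7958 ≈ 0.226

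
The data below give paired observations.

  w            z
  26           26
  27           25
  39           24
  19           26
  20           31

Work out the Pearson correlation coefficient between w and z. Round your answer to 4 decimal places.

n = 5, Σw = 131, Σz = 132, Σw² = 3687, Σz² = 3514, Σwz = 3401
nΣwz − ΣwΣz = 17005 − 17292 = -287
nΣw² − (Σw)² = 18435 − 17161 = 1274; nΣz² − (Σz)² = 17570 − 17424 = 146
r = -287 / √(1274 × 146) = -287 / 431.2818 ≈ -0.6655

-0.6655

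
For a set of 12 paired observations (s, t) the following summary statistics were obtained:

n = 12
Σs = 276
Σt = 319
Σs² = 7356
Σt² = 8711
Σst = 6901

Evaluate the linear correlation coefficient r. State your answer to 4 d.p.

-0.9037

r = (nΣst − ΣsΣt) / √[(nΣs² − (Σs)²)(nΣt² − (Σt)²)]
Numerator: 12×6901 − 276×319 = -5232
Denominator: √[(88272 − 76176)(104532 − 101761)] = √[12096 × 2771] = 5789.4746
r = -5232 / 5789.4746 ≈ -0.9037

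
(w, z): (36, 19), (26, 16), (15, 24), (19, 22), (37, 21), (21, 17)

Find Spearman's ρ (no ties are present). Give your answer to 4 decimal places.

-0.4857

Rank w: 5, 4, 1, 2, 6, 3
Rank z: 3, 1, 6, 5, 4, 2
d = rank(w) − rank(z): 2, 3, -5, -3, 2, 1; Σd² = 52
ρ = 1 − 6Σd² / [n(n²−1)] = 1 − 6×52 / (6×35) = 1 − 312/210 ≈ -0.4857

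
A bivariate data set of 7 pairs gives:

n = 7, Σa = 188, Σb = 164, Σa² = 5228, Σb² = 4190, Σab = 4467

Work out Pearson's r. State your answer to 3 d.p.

r = (nΣab − ΣaΣb) / √[(nΣa² − (Σa)²)(nΣb² − (Σb)²)]
Numerator: 7×4467 − 188×164 = 437
Denominator: √[(36596 − 35344)(29330 − 26896)] = √[1252 × 2434] = 1745.6712
r = 437 / 1745.6712 ≈ 0.250

0.250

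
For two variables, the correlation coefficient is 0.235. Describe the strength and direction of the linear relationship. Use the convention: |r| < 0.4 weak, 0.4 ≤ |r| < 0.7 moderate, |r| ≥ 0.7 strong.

weak positive

r = 0.235 > 0 so the relationship is positive.
|r| = 0.235, which falls in the weak range.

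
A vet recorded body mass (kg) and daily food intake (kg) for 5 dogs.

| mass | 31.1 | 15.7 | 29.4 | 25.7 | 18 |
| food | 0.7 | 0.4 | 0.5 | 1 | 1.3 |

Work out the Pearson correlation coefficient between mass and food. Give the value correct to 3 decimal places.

n = 5, Σx = 119.9, Σy = 3.9, Σx² = 3062.55, Σy² = 3.59, Σxy = 91.85
nΣxy − ΣxΣy = 459.25 − 467.61 = -8.36
nΣx² − (Σx)² = 15312.75 − 14376.01 = 936.74; nΣy² − (Σy)² = 17.95 − 15.21 = 2.74
r = -8.36 / √(936.74 × 2.74) = -8.36 / 50.6623 ≈ -0.165

-0.165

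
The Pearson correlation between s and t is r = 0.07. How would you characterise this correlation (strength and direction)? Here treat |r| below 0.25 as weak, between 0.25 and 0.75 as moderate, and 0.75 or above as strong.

r = 0.07 > 0 so the relationship is positive.
|r| = 0.07, which falls in the weak range.

weak positive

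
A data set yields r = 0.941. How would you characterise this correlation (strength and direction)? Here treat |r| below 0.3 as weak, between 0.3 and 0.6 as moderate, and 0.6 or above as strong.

strong positive

r = 0.941 > 0 so the relationship is positive.
|r| = 0.941, which falls in the strong range.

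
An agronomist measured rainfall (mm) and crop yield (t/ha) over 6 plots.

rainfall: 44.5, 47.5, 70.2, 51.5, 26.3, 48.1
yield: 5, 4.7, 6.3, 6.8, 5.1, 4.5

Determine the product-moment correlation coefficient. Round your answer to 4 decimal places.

n = 6, Σx = 288.1, Σy = 32.4, Σx² = 14822.09, Σy² = 179.28, Σxy = 1588.79
nΣxy − ΣxΣy = 9532.74 − 9334.44 = 198.3
nΣx² − (Σx)² = 88932.54 − 83001.61 = 5930.93; nΣy² − (Σy)² = 1075.68 − 1049.76 = 25.92
r = 198.3 / √(5930.93 × 25.92) = 198.3 / 392.0838 ≈ 0.5058

0.5058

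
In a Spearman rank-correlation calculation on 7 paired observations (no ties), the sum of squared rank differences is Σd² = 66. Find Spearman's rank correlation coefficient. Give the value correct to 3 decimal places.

-0.179

ρ = 1 − 6Σd² / [n(n²−1)] = 1 − 6×66 / (7×48)
  = 1 − 396/336 = 1 − 1.1786 ≈ -0.179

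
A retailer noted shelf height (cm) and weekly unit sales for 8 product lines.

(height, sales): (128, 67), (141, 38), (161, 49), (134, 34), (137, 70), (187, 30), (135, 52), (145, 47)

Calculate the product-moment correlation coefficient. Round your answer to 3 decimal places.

-0.554

n = 8, Σx = 1168, Σy = 387, Σx² = 173130, Σy² = 20203, Σxy = 55414
nΣxy − ΣxΣy = 443312 − 452016 = -8704
nΣx² − (Σx)² = 1385040 − 1364224 = 20816; nΣy² − (Σy)² = 161624 − 149769 = 11855
r = -8704 / √(20816 × 11855) = -8704 / 15709.0318 ≈ -0.554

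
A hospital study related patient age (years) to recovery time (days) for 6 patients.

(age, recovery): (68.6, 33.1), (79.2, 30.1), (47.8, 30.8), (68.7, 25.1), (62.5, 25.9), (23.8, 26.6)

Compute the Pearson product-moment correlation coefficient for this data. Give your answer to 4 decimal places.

n = 6, Σx = 350.6, Σy = 171.6, Σx² = 22455.82, Σy² = 4958.64, Σxy = 10103.02
nΣxy − ΣxΣy = 60618.12 − 60162.96 = 455.16
nΣx² − (Σx)² = 134734.92 − 122920.36 = 11814.56; nΣy² − (Σy)² = 29751.84 − 29446.56 = 305.28
r = 455.16 / √(11814.56 × 305.28) = 455.16 / 1899.1442 ≈ 0.2397

0.2397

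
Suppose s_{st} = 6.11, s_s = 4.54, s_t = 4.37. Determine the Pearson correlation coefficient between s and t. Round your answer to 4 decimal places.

0.3080

r = Cov(s,t) / (s_s · s_t) = 6.11 / (4.54 × 4.37)
  = 6.11 / 19.8398 ≈ 0.3080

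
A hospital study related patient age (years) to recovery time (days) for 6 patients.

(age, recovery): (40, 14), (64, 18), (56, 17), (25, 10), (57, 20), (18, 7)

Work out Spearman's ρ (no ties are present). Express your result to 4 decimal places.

0.9429

Rank age: 3, 6, 4, 2, 5, 1
Rank recovery: 3, 5, 4, 2, 6, 1
d = rank(age) − rank(recovery): 0, 1, 0, 0, -1, 0; Σd² = 2
ρ = 1 − 6Σd² / [n(n²−1)] = 1 − 6×2 / (6×35) = 1 − 12/210 ≈ 0.9429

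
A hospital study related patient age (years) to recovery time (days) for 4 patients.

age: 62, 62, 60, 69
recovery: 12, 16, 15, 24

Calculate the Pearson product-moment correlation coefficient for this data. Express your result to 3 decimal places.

n = 4, Σx = 253, Σy = 67, Σx² = 16049, Σy² = 1201, Σxy = 4292
nΣxy − ΣxΣy = 17168 − 16951 = 217
nΣx² − (Σx)² = 64196 − 64009 = 187; nΣy² − (Σy)² = 4804 − 4489 = 315
r = 217 / √(187 × 315) = 217 / 242.7035 ≈ 0.894

0.894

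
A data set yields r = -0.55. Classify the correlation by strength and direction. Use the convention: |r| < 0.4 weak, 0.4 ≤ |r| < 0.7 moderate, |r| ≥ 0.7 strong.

r = -0.55 < 0 so the relationship is negative.
|r| = 0.55, which falls in the moderate range.

moderate negative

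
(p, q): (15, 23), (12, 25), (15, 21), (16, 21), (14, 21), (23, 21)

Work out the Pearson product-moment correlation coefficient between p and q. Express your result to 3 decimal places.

n = 6, Σp = 95, Σq = 132, Σp² = 1575, Σq² = 2918, Σpq = 2073
nΣpq − ΣpΣq = 12438 − 12540 = -102
nΣp² − (Σp)² = 9450 − 9025 = 425; nΣq² − (Σq)² = 17508 − 17424 = 84
r = -102 / √(425 × 84) = -102 / 188.9444 ≈ -0.540

-0.540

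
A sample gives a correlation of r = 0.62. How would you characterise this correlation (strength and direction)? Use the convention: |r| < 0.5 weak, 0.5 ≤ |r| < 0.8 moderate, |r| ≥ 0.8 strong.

moderate positive

r = 0.62 > 0 so the relationship is positive.
|r| = 0.62, which falls in the moderate range.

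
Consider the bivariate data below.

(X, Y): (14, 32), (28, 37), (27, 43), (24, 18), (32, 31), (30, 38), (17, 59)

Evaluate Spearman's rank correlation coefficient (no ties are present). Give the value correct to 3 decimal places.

Rank X: 1, 5, 4, 3, 7, 6, 2
Rank Y: 3, 4, 6, 1, 2, 5, 7
d = rank(X) − rank(Y): -2, 1, -2, 2, 5, 1, -5; Σd² = 64
ρ = 1 − 6Σd² / [n(n²−1)] = 1 − 6×64 / (7×48) = 1 − 384/336 ≈ -0.143

-0.143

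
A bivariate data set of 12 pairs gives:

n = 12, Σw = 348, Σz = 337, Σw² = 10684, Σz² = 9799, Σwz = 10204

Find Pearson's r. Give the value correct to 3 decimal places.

r = (nΣwz − ΣwΣz) / √[(nΣw² − (Σw)²)(nΣz² − (Σz)²)]
Numerator: 12×10204 − 348×337 = 5172
Denominator: √[(128208 − 121104)(117588 − 113569)] = √[7104 × 4019] = 5343.3113
r = 5172 / 5343.3113 ≈ 0.968

0.968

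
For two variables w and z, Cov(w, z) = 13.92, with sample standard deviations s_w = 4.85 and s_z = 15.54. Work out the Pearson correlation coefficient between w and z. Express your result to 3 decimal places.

r = Cov(w,z) / (s_w · s_z) = 13.92 / (4.85 × 15.54)
  = 13.92 / 75.3690 ≈ 0.185

0.185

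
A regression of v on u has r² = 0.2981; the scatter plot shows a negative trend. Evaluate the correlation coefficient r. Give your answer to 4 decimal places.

|r| = √0.2981 = 0.5460
The association is negative, so r = −0.5460.

-0.5460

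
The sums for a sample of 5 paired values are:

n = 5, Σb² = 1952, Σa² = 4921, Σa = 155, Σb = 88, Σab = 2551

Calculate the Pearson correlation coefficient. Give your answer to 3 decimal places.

-0.818

r = (nΣab − ΣaΣb) / √[(nΣa² − (Σa)²)(nΣb² − (Σb)²)]
Numerator: 5×2551 − 155×88 = -885
Denominator: √[(24605 − 24025)(9760 − 7744)] = √[580 × 2016] = 1081.3325
r = -885 / 1081.3325 ≈ -0.818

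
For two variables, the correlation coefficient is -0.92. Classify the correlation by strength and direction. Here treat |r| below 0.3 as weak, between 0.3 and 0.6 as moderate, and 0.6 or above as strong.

strong negative

r = -0.92 < 0 so the relationship is negative.
|r| = 0.92, which falls in the strong range.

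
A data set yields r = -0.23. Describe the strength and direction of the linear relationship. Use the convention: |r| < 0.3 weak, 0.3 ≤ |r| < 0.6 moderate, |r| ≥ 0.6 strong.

weak negative

r = -0.23 < 0 so the relationship is negative.
|r| = 0.23, which falls in the weak range.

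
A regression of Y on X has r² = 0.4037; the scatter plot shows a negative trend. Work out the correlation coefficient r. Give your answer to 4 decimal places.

|r| = √0.4037 = 0.6354
The association is negative, so r = −0.6354.

-0.6354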